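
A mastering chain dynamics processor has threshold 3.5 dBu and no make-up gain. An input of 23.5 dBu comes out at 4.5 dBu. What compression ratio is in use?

Input overshoot = 23.5 − 3.5 = 20 dB; output overshoot = 4.5 − 3.5 = 1 dB.
Ratio = 20 / 1 = 20.

20:1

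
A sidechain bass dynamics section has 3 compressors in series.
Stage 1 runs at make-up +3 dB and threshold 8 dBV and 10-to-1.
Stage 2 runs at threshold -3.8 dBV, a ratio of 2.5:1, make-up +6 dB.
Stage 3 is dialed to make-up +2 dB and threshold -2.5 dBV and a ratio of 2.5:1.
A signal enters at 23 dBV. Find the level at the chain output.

3.988 dBV

Stage 1: 15 dB above 8 dBV, reduced 10:1 to 1.5 dB above → 9.5 dBV; +3 dB make-up → 12.5 dBV.
Stage 2: overshoot 16.3 dB → 16.3/2.5 = 6.52 dB → 2.72 dBV; +6 dB make-up → 8.72 dBV.
Stage 3: 8.72 dBV is 11.22 dB over -2.5 dBV; at 2.5:1 that becomes 4.488 dB over, giving 1.988 dBV; +2 dB make-up → 3.988 dBV.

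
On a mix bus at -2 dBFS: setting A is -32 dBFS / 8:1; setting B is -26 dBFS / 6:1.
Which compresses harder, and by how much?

A: 30 dB over, compressed to 3.75 dB over, so 26.25 dB of GR.
B: 24 dB over, compressed to 4 dB over, so 20 dB of GR.
A reduces 6.25 dB more.

A, by 6.25 dB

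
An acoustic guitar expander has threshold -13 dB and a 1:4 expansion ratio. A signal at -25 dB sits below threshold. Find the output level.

Below threshold, a 1:4 expander applies gain = (4−1)×(T − x) of attenuation.
(4−1) × 12 = 36 dB, so output = -25 − 36 = -61 dB.

-61 dB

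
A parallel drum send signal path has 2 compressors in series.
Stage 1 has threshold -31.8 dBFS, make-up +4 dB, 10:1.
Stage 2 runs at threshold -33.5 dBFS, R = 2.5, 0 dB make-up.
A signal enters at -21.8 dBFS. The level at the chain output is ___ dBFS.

Stage 1: -21.8 dBFS is 10 dB over -31.8 dBFS; at 10:1 that becomes 1 dB over, giving -30.8 dBFS; +4 dB make-up → -26.8 dBFS.
Stage 2: overshoot 6.7 dB → 6.7/2.5 = 2.68 dB → -30.82 dBFS.

-30.82 dBFS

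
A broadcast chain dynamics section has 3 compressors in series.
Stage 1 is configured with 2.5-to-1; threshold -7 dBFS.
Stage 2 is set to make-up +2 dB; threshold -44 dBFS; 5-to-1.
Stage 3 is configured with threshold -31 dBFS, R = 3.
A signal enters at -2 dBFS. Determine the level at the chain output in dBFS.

-34.2 dBFS

Stage 1: -2 dBFS is 5 dB over -7 dBFS; at 2.5:1 that becomes 2 dB over, giving -5 dBFS.
Stage 2: 39 dB above -44 dBFS, reduced 5:1 to 7.8 dB above → -36.2 dBFS; +2 dB make-up → -34.2 dBFS.
Stage 3: -34.2 dBFS ≤ -31 dBFS, so stage 3 doesn't engage; output -34.2 dBFS.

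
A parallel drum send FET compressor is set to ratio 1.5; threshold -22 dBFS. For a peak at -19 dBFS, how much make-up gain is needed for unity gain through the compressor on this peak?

1 dB

Without make-up, output = threshold + overshoot/1.5 = -22 + 2 = -20 dBFS.
Gap to target: 1 dB.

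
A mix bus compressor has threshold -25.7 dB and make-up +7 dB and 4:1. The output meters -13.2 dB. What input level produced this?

-3.7 dB

Stripping the +7 dB make-up gives -20.2 dB at the gain stage.
That's 5.5 dB above the -25.7 dB threshold.
Before 4:1 compression the overshoot was 5.5 × 4 = 22 dB, so input = -25.7 + 22 = -3.7 dB.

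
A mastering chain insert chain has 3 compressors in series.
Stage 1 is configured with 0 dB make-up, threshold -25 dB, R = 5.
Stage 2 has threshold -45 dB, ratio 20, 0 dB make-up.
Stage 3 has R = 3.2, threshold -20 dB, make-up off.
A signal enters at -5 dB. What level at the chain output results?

-43.8 dB

Stage 1: -5 dB is 20 dB over -25 dB; at 5:1 that becomes 4 dB over, giving -21 dB.
Stage 2: 24 dB above -45 dB, reduced 20:1 to 1.2 dB above → -43.8 dB.
Stage 3: -43.8 dB ≤ -20 dB, so stage 3 doesn't engage; output -43.8 dB.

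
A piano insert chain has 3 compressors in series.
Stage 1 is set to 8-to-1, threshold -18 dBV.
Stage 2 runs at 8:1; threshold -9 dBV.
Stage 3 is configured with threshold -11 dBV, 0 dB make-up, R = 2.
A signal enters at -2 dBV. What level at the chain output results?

-16 dBV

Stage 1: overshoot 16 dB → 16/8 = 2 dB → -16 dBV.
Stage 2: -16 dBV is at or below the -9 dBV threshold — no compression; output -16 dBV.
Stage 3: below threshold (-16 ≤ -11); passes unchanged; output -16 dBV.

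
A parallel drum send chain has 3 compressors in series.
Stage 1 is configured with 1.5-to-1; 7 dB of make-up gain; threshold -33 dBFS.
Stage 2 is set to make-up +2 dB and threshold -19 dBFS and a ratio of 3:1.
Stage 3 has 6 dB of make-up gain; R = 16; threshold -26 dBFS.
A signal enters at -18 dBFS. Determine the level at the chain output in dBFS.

Stage 1: -18 dBFS is 15 dB over -33 dBFS; at 1.5:1 that becomes 10 dB over, giving -23 dBFS; +7 dB make-up → -16 dBFS.
Stage 2: 3 dB above -19 dBFS, reduced 3:1 to 1 dB above → -18 dBFS; +2 dB make-up → -16 dBFS.
Stage 3: -16 dBFS is 10 dB over -26 dBFS; at 16:1 that becomes 0.625 dB over, giving -25.375 dBFS; +6 dB make-up → -19.375 dBFS.

-19.375 dBFS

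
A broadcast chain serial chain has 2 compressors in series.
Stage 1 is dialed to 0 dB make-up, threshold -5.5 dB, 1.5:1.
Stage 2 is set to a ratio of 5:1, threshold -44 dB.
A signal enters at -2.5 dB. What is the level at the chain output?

-35.9 dB

Stage 1: overshoot 3 dB → 3/1.5 = 2 dB → -3.5 dB.
Stage 2: 40.5 dB above -44 dB, reduced 5:1 to 8.1 dB above → -35.9 dB.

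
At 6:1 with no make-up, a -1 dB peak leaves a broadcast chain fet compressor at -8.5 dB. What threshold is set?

Gain reduction = -1 − (-8.5) = 7.5 dB; output overshoot = GR / (R − 1) = 7.5 / 5 = 1.5 dB.
Threshold = output − output overshoot = -8.5 − 1.5 = -10 dB.

-10 dB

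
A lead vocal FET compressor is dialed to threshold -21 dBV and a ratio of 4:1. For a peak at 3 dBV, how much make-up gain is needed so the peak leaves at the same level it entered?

18 dB

Overshoot 24 dB → 24/4 = 6 dB after compression, so the compressed level is -21 + 6 = -15 dBV.
Make-up = target − compressed = 3 − (-15) = 18 dB.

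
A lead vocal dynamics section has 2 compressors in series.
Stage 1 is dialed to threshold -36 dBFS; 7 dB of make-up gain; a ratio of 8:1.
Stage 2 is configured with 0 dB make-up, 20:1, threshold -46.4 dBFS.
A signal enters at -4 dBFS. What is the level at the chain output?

-45.33 dBFS

Stage 1: -4 dBFS is 32 dB over -36 dBFS; at 8:1 that becomes 4 dB over, giving -32 dBFS; +7 dB make-up → -25 dBFS.
Stage 2: 21.4 dB above -46.4 dBFS, reduced 20:1 to 1.07 dB above → -45.33 dBFS.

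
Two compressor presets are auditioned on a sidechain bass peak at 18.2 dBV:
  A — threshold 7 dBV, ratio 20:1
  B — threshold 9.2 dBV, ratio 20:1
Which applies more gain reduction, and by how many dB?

A: overshoot 11.2 dB → output overshoot 0.56 dB → GR 10.64 dB.
B: overshoot 9 dB → output overshoot 0.45 dB → GR 8.55 dB.
A reduces 2.09 dB more.

A, by 2.09 dB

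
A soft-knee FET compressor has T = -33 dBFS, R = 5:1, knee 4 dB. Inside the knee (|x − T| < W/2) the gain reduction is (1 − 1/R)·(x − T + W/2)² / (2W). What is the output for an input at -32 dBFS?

x − T + W/2 = -32 − (-33) + 2 = 3.
GR = (1 − 1/5) × 3² / 8 = 0.8 × 9 / 8 = 0.9 dB.
Output = -32 − 0.9 = -32.9 dBFS.

-32.9 dBFS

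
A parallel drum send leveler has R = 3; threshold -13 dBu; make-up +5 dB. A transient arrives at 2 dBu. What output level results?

-3 dBu

The input is 15 dB above the -13 dBu threshold.
The 15 dB excess becomes 5 dB after 3:1 reduction.
So the level is -13 + 5 = -8 dBu; make-up adds 5 dB, giving -3 dBu.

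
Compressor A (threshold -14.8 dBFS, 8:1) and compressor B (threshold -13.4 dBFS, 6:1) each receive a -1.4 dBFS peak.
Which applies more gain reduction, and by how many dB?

A: 13.4 dB over, compressed to 1.675 dB over, so 11.725 dB of GR.
B: 12 dB over, compressed to 2 dB over, so 10 dB of GR.
A applies 1.725 dB more gain reduction.

A, by 1.725 dB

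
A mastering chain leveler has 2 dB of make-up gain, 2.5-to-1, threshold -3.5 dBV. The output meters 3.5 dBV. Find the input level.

Before make-up, the level was 3.5 − 2 = 1.5 dBV.
The compressed level sits 1.5 − (-3.5) = 5 dB over threshold.
Undo the ratio: input overshoot = 5 × 2.5 = 12.5 dB, giving input = 9 dBV.

9 dBV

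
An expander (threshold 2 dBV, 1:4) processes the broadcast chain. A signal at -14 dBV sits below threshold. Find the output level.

The input is 16 dB below the 2 dBV threshold.
A 1:4 expander multiplies undershoot by 4: 16 × 4 = 64 dB below threshold.
Output = 2 − 64 = -62 dBV.

-62 dBV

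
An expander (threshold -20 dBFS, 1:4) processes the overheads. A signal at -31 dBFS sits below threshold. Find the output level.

Below threshold, a 1:4 expander applies gain = (4−1)×(T − x) of attenuation.
(4−1) × 11 = 33 dB, so output = -31 − 33 = -64 dBFS.

-64 dBFS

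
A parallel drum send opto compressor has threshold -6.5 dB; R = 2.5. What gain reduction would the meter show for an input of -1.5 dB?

The signal is 5 dB above threshold.
At 2.5:1, output sits 5/2.5 = 2 dB above threshold.
Gain reduction = 5 − 2 = 3 dB.

3 dB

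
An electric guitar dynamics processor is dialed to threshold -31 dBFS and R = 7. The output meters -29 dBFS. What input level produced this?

-17 dBFS

The compressed level sits -29 − (-31) = 2 dB over threshold.
Before 7:1 compression the overshoot was 2 × 7 = 14 dB, so input = -31 + 14 = -17 dBFS.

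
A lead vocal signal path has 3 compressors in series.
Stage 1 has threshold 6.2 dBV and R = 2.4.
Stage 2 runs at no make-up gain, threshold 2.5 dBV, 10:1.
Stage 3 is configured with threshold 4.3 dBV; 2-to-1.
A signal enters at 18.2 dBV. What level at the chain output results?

3.37 dBV

Stage 1: overshoot 12 dB → 12/2.4 = 5 dB → 11.2 dBV.
Stage 2: overshoot 8.7 dB → 8.7/10 = 0.87 dB → 3.37 dBV.
Stage 3: below threshold (3.37 ≤ 4.3); passes unchanged; output 3.37 dBV.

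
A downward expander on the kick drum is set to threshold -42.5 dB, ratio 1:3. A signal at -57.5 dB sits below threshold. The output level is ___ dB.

Undershoot = (-42.5) − (-57.5) = 15 dB.
At 1:3, that expands to 45 dB under threshold.
Output = -42.5 − 45 = -87.5 dB.

-87.5 dB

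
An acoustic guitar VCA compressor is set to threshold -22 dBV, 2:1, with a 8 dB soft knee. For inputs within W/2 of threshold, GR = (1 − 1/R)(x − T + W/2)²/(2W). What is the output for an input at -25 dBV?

-25.03125 dBV

x − T + W/2 = -25 − (-22) + 4 = 1.
GR = (1 − 1/2) × 1² / 16 = 0.5 × 1 / 16 = 0.03125 dB.
Output = -25 − 0.03125 = -25.03125 dBV.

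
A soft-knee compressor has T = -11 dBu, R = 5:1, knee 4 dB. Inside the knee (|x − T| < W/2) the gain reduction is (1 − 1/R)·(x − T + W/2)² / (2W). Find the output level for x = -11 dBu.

x − T + W/2 = -11 − (-11) + 2 = 2.
GR = (1 − 1/5) × 2² / 8 = 0.8 × 4 / 8 = 0.4 dB.
Output = -11 − 0.4 = -11.4 dBu.

-11.4 dBu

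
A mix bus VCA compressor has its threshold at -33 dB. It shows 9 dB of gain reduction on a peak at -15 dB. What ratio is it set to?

2:1

Input overshoot = -15 − (-33) = 18 dB.
Output overshoot = 18 − 9 = 9 dB.
Ratio = input overshoot / output overshoot = 18 / 9 = 2.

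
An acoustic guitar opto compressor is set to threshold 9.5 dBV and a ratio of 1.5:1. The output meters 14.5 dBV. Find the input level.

The compressed level sits 14.5 − 9.5 = 5 dB over threshold.
Before 1.5:1 compression the overshoot was 5 × 1.5 = 7.5 dB, so input = 9.5 + 7.5 = 17 dBV.

17 dBV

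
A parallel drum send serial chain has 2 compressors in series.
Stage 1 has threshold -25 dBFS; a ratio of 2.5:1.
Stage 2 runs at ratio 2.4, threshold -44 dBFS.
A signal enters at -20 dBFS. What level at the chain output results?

-35.25 dBFS

Stage 1: -20 dBFS is 5 dB over -25 dBFS; at 2.5:1 that becomes 2 dB over, giving -23 dBFS.
Stage 2: 21 dB above -44 dBFS, reduced 2.4:1 to 8.75 dB above → -35.25 dBFS.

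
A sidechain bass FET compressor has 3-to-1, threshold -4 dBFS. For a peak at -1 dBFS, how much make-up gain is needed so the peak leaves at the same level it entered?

2 dB

The peak compresses to -4 + 3/3 = -3 dBFS.
To reach -1 dBFS requires -1 − (-3) = 2 dB of make-up.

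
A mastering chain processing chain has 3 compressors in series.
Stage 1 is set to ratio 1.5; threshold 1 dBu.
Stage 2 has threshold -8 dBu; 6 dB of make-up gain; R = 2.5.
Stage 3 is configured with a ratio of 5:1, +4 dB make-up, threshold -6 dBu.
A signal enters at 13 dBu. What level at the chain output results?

Stage 1: overshoot 12 dB → 12/1.5 = 8 dB → 9 dBu.
Stage 2: 17 dB above -8 dBu, reduced 2.5:1 to 6.8 dB above → -1.2 dBu; +6 dB make-up → 4.8 dBu.
Stage 3: overshoot 10.8 dB → 10.8/5 = 2.16 dB → -3.84 dBu; +4 dB make-up → 0.16 dBu.

0.16 dBu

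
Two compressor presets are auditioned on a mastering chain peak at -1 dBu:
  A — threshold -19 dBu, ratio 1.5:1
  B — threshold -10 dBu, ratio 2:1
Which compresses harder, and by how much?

A: GR = 18 − 18/1.5 = 6 dB.
B: GR = 9 − 9/2 = 4.5 dB.
A reduces 1.5 dB more.

A, by 1.5 dB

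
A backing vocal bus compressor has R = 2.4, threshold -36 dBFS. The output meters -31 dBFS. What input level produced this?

-24 dBFS

The compressed level sits -31 − (-36) = 5 dB over threshold.
Undo the ratio: input overshoot = 5 × 2.4 = 12 dB, giving input = -24 dBFS.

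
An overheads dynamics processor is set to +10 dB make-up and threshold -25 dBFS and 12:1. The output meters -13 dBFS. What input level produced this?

Before make-up, the level was -13 − 10 = -23 dBFS.
That's 2 dB above the -25 dBFS threshold.
Input overshoot = R × output overshoot = 24 dB → input = -25 + 24 = -1 dBFS.

-1 dBFS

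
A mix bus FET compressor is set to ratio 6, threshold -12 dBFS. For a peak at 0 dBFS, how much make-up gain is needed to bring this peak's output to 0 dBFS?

The peak compresses to -12 + 12/6 = -10 dBFS.
To reach 0 dBFS requires 0 − (-10) = 10 dB of make-up.

10 dB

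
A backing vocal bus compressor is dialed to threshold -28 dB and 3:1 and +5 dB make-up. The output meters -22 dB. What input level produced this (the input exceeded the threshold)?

-25 dB

Stripping the +5 dB make-up gives -27 dB at the gain stage.
The compressed level sits -27 − (-28) = 1 dB over threshold.
Input overshoot = R × output overshoot = 3 dB → input = -28 + 3 = -25 dB.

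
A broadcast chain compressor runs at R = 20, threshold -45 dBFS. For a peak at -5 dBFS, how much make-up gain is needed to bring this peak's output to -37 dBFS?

6 dB

Overshoot 40 dB → 40/20 = 2 dB after compression, so the compressed level is -45 + 2 = -43 dBFS.
Make-up = target − compressed = -37 − (-43) = 6 dB.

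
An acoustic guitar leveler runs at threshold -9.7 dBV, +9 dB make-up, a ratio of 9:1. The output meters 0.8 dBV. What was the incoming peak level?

3.8 dBV

Remove make-up: 0.8 − 9 = -8.2 dBV.
Post-compression overshoot = -8.2 − (-9.7) = 1.5 dB.
Undo the ratio: input overshoot = 1.5 × 9 = 13.5 dB, giving input = 3.8 dBV.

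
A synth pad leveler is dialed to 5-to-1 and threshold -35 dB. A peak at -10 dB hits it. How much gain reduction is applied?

20 dB

Overshoot = -10 − (-35) = 25 dB.
A 5:1 ratio leaves 5 dB of that excess.
Gain reduction = 25 − 5 = 20 dB.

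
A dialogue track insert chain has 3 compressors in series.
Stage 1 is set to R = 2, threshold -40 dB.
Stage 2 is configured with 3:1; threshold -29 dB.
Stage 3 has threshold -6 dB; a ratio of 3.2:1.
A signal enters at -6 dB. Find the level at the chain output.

-27 dB

Stage 1: -6 dB is 34 dB over -40 dB; at 2:1 that becomes 17 dB over, giving -23 dB.
Stage 2: -23 dB is 6 dB over -29 dB; at 3:1 that becomes 2 dB over, giving -27 dB.
Stage 3: below threshold (-27 ≤ -6); passes unchanged; output -27 dB.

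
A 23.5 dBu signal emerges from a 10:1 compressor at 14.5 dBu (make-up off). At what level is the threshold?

13.5 dBu

Let T be the threshold. Output overshoot = (input overshoot)/R, so 14.5 − T = (23.5 − T)/10.
10·(14.5 − T) = 23.5 − T → 9·T = 145 − 23.5 = 121.5.
T = 121.5/9 = 13.5 dBu.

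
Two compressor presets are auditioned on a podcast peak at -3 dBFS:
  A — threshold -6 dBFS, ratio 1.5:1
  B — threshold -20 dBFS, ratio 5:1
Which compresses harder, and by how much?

B, by 12.6 dB

A: GR = 3 − 3/1.5 = 1 dB.
B: GR = 17 − 17/5 = 13.6 dB.
B reduces 12.6 dB more.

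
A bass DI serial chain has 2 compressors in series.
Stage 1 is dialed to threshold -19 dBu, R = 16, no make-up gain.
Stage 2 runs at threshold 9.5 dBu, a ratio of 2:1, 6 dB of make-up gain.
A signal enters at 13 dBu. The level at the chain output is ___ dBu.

Stage 1: 32 dB above -19 dBu, reduced 16:1 to 2 dB above → -17 dBu.
Stage 2: -17 dBu ≤ 9.5 dBu, so stage 2 doesn't engage; make-up brings it to -11 dBu.

-11 dBu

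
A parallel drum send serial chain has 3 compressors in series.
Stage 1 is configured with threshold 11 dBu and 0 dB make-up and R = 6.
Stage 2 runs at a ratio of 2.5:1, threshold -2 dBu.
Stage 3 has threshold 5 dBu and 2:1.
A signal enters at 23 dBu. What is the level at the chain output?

Stage 1: 12 dB above 11 dBu, reduced 6:1 to 2 dB above → 13 dBu.
Stage 2: 13 dBu is 15 dB over -2 dBu; at 2.5:1 that becomes 6 dB over, giving 4 dBu.
Stage 3: 4 dBu is at or below the 5 dBu threshold — no compression; output 4 dBu.

4 dBu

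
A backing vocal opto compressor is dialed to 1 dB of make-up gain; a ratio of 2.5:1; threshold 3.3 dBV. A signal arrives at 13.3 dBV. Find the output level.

8.3 dBV

Overshoot: 13.3 − 3.3 = 10 dB.
The 10 dB excess becomes 4 dB after 2.5:1 reduction.
So the level is 3.3 + 4 = 7.3 dBV; make-up adds 1 dB, giving 8.3 dBV.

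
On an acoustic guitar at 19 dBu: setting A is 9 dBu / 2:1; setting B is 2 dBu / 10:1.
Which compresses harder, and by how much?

A: GR = 10 − 10/2 = 5 dB.
B: GR = 17 − 17/10 = 15.3 dB.
B reduces 10.3 dB more.

B, by 10.3 dB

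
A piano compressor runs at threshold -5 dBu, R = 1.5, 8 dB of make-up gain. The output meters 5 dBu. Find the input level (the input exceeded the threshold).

Before make-up, the level was 5 − 8 = -3 dBu.
Post-compression overshoot = -3 − (-5) = 2 dB.
Input overshoot = R × output overshoot = 3 dB → input = -5 + 3 = -2 dBu.

-2 dBu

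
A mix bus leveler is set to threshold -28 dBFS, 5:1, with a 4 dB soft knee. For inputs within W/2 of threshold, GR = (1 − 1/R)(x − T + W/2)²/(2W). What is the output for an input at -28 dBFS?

-28.4 dBFS

x − T + W/2 = -28 − (-28) + 2 = 2.
GR = (1 − 1/5) × 2² / 8 = 0.8 × 4 / 8 = 0.4 dB.
Output = -28 − 0.4 = -28.4 dBFS.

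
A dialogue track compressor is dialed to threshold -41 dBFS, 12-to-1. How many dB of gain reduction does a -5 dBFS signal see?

33 dB

Overshoot = -5 − (-41) = 36 dB.
After 12:1 compression the overshoot becomes 36/12 = 3 dB.
GR = overshoot in − overshoot out = 36 − 3 = 33 dB.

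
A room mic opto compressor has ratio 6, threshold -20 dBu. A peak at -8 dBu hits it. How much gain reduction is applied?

10 dB

Overshoot = -8 − (-20) = 12 dB.
A 6:1 ratio leaves 2 dB of that excess.
Gain reduction = 12 − 2 = 10 dB.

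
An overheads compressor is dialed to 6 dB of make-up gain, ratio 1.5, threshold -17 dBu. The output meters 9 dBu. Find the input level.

Stripping the +6 dB make-up gives 3 dBu at the gain stage.
Post-compression overshoot = 3 − (-17) = 20 dB.
Input overshoot = R × output overshoot = 30 dB → input = -17 + 30 = 13 dBu.

13 dBu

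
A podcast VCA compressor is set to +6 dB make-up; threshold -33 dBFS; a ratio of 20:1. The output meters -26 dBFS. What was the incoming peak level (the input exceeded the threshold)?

-13 dBFS

Stripping the +6 dB make-up gives -32 dBFS at the gain stage.
The compressed level sits -32 − (-33) = 1 dB over threshold.
Before 20:1 compression the overshoot was 1 × 20 = 20 dB, so input = -33 + 20 = -13 dBFS.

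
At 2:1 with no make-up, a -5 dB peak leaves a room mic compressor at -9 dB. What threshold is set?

Let T be the threshold. Output overshoot = (input overshoot)/R, so -9 − T = (-5 − T)/2.
2·(-9 − T) = -5 − T → 1·T = -18 − (-5) = -13.
T = -13/1 = -13 dB.

-13 dB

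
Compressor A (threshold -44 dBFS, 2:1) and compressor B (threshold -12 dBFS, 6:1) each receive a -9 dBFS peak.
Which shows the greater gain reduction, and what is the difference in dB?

A, by 15 dB

A: overshoot 35 dB → output overshoot 17.5 dB → GR 17.5 dB.
B: overshoot 3 dB → output overshoot 0.5 dB → GR 2.5 dB.
A reduces 15 dB more.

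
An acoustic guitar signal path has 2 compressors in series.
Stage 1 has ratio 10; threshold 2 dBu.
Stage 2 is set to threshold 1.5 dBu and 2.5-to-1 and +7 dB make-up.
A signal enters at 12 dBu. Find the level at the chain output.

9.1 dBu

Stage 1: 10 dB above 2 dBu, reduced 10:1 to 1 dB above → 3 dBu.
Stage 2: 3 dBu is 1.5 dB over 1.5 dBu; at 2.5:1 that becomes 0.6 dB over, giving 2.1 dBu; +7 dB make-up → 9.1 dBu.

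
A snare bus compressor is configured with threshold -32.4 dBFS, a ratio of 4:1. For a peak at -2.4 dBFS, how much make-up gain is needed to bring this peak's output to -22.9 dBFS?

2 dB

Overshoot 30 dB → 30/4 = 7.5 dB after compression, so the compressed level is -32.4 + 7.5 = -24.9 dBFS.
Make-up = target − compressed = -22.9 − (-24.9) = 2 dB.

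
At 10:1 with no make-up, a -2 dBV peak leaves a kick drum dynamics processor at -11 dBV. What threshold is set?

Input is 10 dB above T (since output overshoot × R = input overshoot: (-11 − T)·10 = -2 − T gives T = -12 dBV).
Check: -12 + (-2 − (-12))/10 = -12 + 1 = -11 dBV. ✓

-12 dBV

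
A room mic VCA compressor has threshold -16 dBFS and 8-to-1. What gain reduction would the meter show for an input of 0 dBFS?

14 dB

Overshoot = 0 − (-16) = 16 dB.
At 8:1, output sits 16/8 = 2 dB above threshold.
GR = overshoot in − overshoot out = 16 − 2 = 14 dB.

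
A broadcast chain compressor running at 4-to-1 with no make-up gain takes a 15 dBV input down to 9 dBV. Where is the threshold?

7 dBV

Let T be the threshold. Output overshoot = (input overshoot)/R, so 9 − T = (15 − T)/4.
4·(9 − T) = 15 − T → 3·T = 36 − 15 = 21.
T = 21/3 = 7 dBV.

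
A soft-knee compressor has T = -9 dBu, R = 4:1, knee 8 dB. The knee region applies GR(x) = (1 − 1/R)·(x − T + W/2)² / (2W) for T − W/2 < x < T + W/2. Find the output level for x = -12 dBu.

x − T + W/2 = -12 − (-9) + 4 = 1.
GR = (1 − 1/4) × 1² / 16 = 0.75 × 1 / 16 = 0.046875 dB.
Output = -12 − 0.046875 = -12.046875 dBu.

-12.046875 dBu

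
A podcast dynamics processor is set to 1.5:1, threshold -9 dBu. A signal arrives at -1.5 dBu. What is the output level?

-1.5 dBu sits 7.5 dB over threshold.
At 1.5:1 the overshoot is divided by 1.5, leaving 5 dB above threshold.
So the level is -9 + 5 = -4 dBu.

-4 dBu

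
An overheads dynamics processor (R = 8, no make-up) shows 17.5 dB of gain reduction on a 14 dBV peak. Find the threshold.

-6 dBV

Let T be the threshold. Output overshoot = (input overshoot)/R, so -3.5 − T = (14 − T)/8.
8·(-3.5 − T) = 14 − T → 7·T = -28 − 14 = -42.
T = -42/7 = -6 dBV.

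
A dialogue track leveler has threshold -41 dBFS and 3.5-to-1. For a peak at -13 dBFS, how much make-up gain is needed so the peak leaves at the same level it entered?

20 dB

The peak compresses to -41 + 28/3.5 = -33 dBFS.
To reach -13 dBFS requires -13 − (-33) = 20 dB of make-up.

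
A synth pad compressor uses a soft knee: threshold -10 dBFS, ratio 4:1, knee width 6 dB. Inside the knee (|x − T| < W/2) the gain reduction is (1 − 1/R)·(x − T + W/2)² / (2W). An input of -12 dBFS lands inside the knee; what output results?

-12.0625 dBFS

x − T + W/2 = -12 − (-10) + 3 = 1.
GR = (1 − 1/4) × 1² / 12 = 0.75 × 1 / 12 = 0.0625 dB.
Output = -12 − 0.0625 = -12.0625 dBFS.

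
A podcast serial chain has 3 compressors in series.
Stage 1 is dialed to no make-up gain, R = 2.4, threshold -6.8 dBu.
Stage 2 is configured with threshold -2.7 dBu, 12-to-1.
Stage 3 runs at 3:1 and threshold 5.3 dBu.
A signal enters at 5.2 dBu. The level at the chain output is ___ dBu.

Stage 1: overshoot 12 dB → 12/2.4 = 5 dB → -1.8 dBu.
Stage 2: 0.9 dB above -2.7 dBu, reduced 12:1 to 0.075 dB above → -2.625 dBu.
Stage 3: below threshold (-2.625 ≤ 5.3); passes unchanged; output -2.625 dBu.

-2.625 dBu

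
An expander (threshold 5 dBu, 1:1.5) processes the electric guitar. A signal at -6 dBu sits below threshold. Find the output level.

Below threshold, a 1:1.5 expander applies gain = (1.5−1)×(T − x) of attenuation.
(1.5−1) × 11 = 5.5 dB, so output = -6 − 5.5 = -11.5 dBu.

-11.5 dBu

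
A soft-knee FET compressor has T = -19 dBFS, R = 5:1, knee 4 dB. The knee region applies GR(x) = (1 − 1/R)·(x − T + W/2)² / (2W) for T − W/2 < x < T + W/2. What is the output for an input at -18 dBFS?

x − T + W/2 = -18 − (-19) + 2 = 3.
GR = (1 − 1/5) × 3² / 8 = 0.8 × 9 / 8 = 0.9 dB.
Output = -18 − 0.9 = -18.9 dBFS.

-18.9 dBFS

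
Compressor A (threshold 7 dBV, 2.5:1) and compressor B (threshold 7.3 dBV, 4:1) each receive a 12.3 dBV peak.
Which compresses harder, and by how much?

B, by 0.57 dB

A: GR = 5.3 − 5.3/2.5 = 3.18 dB.
B: GR = 5 − 5/4 = 3.75 dB.
B applies 0.57 dB more gain reduction.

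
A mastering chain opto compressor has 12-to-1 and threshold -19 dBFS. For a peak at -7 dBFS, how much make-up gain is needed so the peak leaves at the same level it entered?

The peak compresses to -19 + 12/12 = -18 dBFS.
To reach -7 dBFS requires -7 − (-18) = 11 dB of make-up.

11 dB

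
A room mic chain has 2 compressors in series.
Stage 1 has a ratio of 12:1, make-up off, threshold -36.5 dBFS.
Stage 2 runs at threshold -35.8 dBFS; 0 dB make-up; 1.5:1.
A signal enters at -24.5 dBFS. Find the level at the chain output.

-35.6 dBFS

Stage 1: -24.5 dBFS is 12 dB over -36.5 dBFS; at 12:1 that becomes 1 dB over, giving -35.5 dBFS.
Stage 2: -35.5 dBFS is 0.3 dB over -35.8 dBFS; at 1.5:1 that becomes 0.2 dB over, giving -35.6 dBFS.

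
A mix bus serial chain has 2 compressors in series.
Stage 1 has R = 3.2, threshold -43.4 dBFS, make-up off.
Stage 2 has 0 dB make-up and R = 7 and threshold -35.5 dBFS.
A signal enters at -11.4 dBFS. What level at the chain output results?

Stage 1: 32 dB above -43.4 dBFS, reduced 3.2:1 to 10 dB above → -33.4 dBFS.
Stage 2: 2.1 dB above -35.5 dBFS, reduced 7:1 to 0.3 dB above → -35.2 dBFS.

-35.2 dBFS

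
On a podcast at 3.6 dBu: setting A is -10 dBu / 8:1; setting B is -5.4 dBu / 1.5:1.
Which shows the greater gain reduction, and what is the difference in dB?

A: overshoot 13.6 dB → output overshoot 1.7 dB → GR 11.9 dB.
B: overshoot 9 dB → output overshoot 6 dB → GR 3 dB.
Difference: 8.9 dB in favour of A.

A, by 8.9 dB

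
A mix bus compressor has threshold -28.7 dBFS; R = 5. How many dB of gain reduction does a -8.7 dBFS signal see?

16 dB

-8.7 dBFS exceeds the threshold by 20 dB.
After 5:1 compression the overshoot becomes 20/5 = 4 dB.
Gain reduction = 20 − 4 = 16 dB.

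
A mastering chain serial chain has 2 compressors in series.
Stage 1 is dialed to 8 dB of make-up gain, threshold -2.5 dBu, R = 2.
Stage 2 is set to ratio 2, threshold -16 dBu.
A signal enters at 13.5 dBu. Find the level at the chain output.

-1.25 dBu

Stage 1: overshoot 16 dB → 16/2 = 8 dB → 5.5 dBu; +8 dB make-up → 13.5 dBu.
Stage 2: overshoot 29.5 dB → 29.5/2 = 14.75 dB → -1.25 dBu.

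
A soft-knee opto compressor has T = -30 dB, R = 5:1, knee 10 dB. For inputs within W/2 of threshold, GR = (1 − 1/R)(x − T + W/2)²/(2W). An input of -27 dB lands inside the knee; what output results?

-29.56 dB

x − T + W/2 = -27 − (-30) + 5 = 8.
GR = (1 − 1/5) × 8² / 20 = 0.8 × 64 / 20 = 2.56 dB.
Output = -27 − 2.56 = -29.56 dB.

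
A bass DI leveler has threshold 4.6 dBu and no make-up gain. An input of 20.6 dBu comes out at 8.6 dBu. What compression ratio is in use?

Input overshoot = 20.6 − 4.6 = 16 dB; output overshoot = 8.6 − 4.6 = 4 dB.
Ratio = 16 / 4 = 4.

4:1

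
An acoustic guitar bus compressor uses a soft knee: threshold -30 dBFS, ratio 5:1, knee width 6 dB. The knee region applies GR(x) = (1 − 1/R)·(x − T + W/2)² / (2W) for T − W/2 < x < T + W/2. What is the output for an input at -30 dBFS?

x − T + W/2 = -30 − (-30) + 3 = 3.
GR = (1 − 1/5) × 3² / 12 = 0.8 × 9 / 12 = 0.6 dB.
Output = -30 − 0.6 = -30.6 dBFS.

-30.6 dBFS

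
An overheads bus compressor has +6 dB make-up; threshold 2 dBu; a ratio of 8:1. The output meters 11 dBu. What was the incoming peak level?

Stripping the +6 dB make-up gives 5 dBu at the gain stage.
Post-compression overshoot = 5 − 2 = 3 dB.
Before 8:1 compression the overshoot was 3 × 8 = 24 dB, so input = 2 + 24 = 26 dBu.

26 dBu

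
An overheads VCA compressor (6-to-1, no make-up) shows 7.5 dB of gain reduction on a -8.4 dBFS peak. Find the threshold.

-17.4 dBFS

Let T be the threshold. Output overshoot = (input overshoot)/R, so -15.9 − T = (-8.4 − T)/6.
6·(-15.9 − T) = -8.4 − T → 5·T = -95.4 − (-8.4) = -87.
T = -87/5 = -17.4 dBFS.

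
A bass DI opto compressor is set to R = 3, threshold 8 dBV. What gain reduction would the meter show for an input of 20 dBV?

8 dB

Overshoot = 20 − 8 = 12 dB.
At 3:1, output sits 12/3 = 4 dB above threshold.
Gain reduction = 12 − 4 = 8 dB.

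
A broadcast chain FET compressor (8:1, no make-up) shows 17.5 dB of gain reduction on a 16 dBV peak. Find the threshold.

Let T be the threshold. Output overshoot = (input overshoot)/R, so -1.5 − T = (16 − T)/8.
8·(-1.5 − T) = 16 − T → 7·T = -12 − 16 = -28.
T = -28/7 = -4 dBV.

-4 dBV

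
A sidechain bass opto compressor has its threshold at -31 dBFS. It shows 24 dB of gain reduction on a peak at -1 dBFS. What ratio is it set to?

5:1

Input overshoot = -1 − (-31) = 30 dB.
Output overshoot = 30 − 24 = 6 dB.
Ratio = input overshoot / output overshoot = 30 / 6 = 5.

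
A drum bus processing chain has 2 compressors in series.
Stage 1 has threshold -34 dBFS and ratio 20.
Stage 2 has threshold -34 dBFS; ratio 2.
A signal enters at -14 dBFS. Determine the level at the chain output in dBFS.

-33.5 dBFS

Stage 1: overshoot 20 dB → 20/20 = 1 dB → -33 dBFS.
Stage 2: -33 dBFS is 1 dB over -34 dBFS; at 2:1 that becomes 0.5 dB over, giving -33.5 dBFS.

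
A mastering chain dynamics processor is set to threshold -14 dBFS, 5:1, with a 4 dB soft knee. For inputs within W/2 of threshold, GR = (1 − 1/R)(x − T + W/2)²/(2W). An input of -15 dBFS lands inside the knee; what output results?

x − T + W/2 = -15 − (-14) + 2 = 1.
GR = (1 − 1/5) × 1² / 8 = 0.8 × 1 / 8 = 0.1 dB.
Output = -15 − 0.1 = -15.1 dBFS.

-15.1 dBFS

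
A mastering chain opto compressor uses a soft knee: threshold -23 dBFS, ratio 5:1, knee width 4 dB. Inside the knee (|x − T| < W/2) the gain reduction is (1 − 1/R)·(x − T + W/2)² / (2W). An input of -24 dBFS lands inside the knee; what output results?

x − T + W/2 = -24 − (-23) + 2 = 1.
GR = (1 − 1/5) × 1² / 8 = 0.8 × 1 / 8 = 0.1 dB.
Output = -24 − 0.1 = -24.1 dBFS.

-24.1 dBFS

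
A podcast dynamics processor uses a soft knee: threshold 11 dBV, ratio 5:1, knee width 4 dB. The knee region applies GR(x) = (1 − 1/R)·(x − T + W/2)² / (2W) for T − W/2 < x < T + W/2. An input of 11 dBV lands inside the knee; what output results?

x − T + W/2 = 11 − 11 + 2 = 2.
GR = (1 − 1/5) × 2² / 8 = 0.8 × 4 / 8 = 0.4 dB.
Output = 11 − 0.4 = 10.6 dBV.

10.6 dBV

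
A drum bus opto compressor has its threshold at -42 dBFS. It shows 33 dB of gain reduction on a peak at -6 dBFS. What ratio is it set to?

Input overshoot = -6 − (-42) = 36 dB.
Output overshoot = 36 − 33 = 3 dB.
Ratio = input overshoot / output overshoot = 36 / 3 = 12.

12:1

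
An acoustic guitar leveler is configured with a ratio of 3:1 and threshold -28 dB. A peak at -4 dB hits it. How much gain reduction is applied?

16 dB

Overshoot = -4 − (-28) = 24 dB.
After 3:1 compression the overshoot becomes 24/3 = 8 dB.
GR = overshoot in − overshoot out = 24 − 8 = 16 dB.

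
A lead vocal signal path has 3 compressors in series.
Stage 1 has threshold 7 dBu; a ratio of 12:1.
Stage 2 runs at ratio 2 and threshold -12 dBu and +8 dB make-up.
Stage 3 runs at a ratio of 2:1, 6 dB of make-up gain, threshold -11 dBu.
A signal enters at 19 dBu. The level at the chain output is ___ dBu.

Stage 1: overshoot 12 dB → 12/12 = 1 dB → 8 dBu.
Stage 2: 8 dBu is 20 dB over -12 dBu; at 2:1 that becomes 10 dB over, giving -2 dBu; +8 dB make-up → 6 dBu.
Stage 3: 6 dBu is 17 dB over -11 dBu; at 2:1 that becomes 8.5 dB over, giving -2.5 dBu; +6 dB make-up → 3.5 dBu.

3.5 dBu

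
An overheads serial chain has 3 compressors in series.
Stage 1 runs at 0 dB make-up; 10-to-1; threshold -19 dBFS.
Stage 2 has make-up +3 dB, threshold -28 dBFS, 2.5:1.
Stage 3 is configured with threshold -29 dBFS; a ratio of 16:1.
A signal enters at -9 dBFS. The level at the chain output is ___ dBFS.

Stage 1: -9 dBFS is 10 dB over -19 dBFS; at 10:1 that becomes 1 dB over, giving -18 dBFS.
Stage 2: 10 dB above -28 dBFS, reduced 2.5:1 to 4 dB above → -24 dBFS; +3 dB make-up → -21 dBFS.
Stage 3: -21 dBFS is 8 dB over -29 dBFS; at 16:1 that becomes 0.5 dB over, giving -28.5 dBFS.

-28.5 dBFS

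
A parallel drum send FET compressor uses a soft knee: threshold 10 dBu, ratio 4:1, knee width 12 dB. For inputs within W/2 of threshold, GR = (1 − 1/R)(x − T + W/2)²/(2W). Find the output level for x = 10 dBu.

8.875 dBu

x − T + W/2 = 10 − 10 + 6 = 6.
GR = (1 − 1/4) × 6² / 24 = 0.75 × 36 / 24 = 1.125 dB.
Output = 10 − 1.125 = 8.875 dBu.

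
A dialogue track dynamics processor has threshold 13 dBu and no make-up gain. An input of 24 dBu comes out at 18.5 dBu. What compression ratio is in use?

Input overshoot = 24 − 13 = 11 dB; output overshoot = 18.5 − 13 = 5.5 dB.
Ratio = 11 / 5.5 = 2.

2:1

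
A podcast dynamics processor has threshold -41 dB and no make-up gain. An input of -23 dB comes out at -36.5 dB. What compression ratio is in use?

4:1

Input overshoot = -23 − (-41) = 18 dB; output overshoot = -36.5 − (-41) = 4.5 dB.
Ratio = 18 / 4.5 = 4.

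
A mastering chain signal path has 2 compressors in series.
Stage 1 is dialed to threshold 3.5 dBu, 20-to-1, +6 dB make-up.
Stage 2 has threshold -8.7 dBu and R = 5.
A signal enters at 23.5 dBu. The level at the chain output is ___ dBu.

-4.86 dBu

Stage 1: 20 dB above 3.5 dBu, reduced 20:1 to 1 dB above → 4.5 dBu; +6 dB make-up → 10.5 dBu.
Stage 2: overshoot 19.2 dB → 19.2/5 = 3.84 dB → -4.86 dBu.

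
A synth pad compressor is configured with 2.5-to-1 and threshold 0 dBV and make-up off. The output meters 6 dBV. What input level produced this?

That's 6 dB above the 0 dBV threshold.
Input overshoot = R × output overshoot = 15 dB → input = 0 + 15 = 15 dBV.

15 dBV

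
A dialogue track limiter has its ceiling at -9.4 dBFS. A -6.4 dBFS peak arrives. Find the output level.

The limiter clamps the peak to its -9.4 dBFS ceiling.

-9.4 dBFS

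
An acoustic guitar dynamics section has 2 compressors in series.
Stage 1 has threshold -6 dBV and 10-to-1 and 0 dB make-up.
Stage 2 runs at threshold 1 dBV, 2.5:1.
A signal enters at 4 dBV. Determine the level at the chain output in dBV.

-5 dBV

Stage 1: 10 dB above -6 dBV, reduced 10:1 to 1 dB above → -5 dBV.
Stage 2: -5 dBV ≤ 1 dBV, so stage 2 doesn't engage; output -5 dBV.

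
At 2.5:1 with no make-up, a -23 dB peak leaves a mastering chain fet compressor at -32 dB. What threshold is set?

-38 dB

Let T be the threshold. Output overshoot = (input overshoot)/R, so -32 − T = (-23 − T)/2.5.
2.5·(-32 − T) = -23 − T → 1.5·T = -80 − (-23) = -57.
T = -57/1.5 = -38 dB.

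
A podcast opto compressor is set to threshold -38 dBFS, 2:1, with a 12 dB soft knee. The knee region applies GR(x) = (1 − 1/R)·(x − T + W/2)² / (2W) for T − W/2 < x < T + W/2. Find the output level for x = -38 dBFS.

x − T + W/2 = -38 − (-38) + 6 = 6.
GR = (1 − 1/2) × 6² / 24 = 0.5 × 36 / 24 = 0.75 dB.
Output = -38 − 0.75 = -38.75 dBFS.

-38.75 dBFS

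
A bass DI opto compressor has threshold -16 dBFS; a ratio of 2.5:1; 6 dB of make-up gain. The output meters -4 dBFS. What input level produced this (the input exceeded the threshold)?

-1 dBFS

Remove make-up: -4 − 6 = -10 dBFS.
Post-compression overshoot = -10 − (-16) = 6 dB.
Input overshoot = R × output overshoot = 15 dB → input = -16 + 15 = -1 dBFS.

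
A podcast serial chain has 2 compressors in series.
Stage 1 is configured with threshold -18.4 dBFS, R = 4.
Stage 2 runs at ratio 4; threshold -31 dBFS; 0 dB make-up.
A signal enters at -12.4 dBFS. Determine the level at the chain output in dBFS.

Stage 1: 6 dB above -18.4 dBFS, reduced 4:1 to 1.5 dB above → -16.9 dBFS.
Stage 2: overshoot 14.1 dB → 14.1/4 = 3.525 dB → -27.475 dBFS.

-27.475 dBFS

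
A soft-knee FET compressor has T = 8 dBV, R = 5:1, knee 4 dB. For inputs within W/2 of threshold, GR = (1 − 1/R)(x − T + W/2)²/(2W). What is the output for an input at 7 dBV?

6.9 dBV

x − T + W/2 = 7 − 8 + 2 = 1.
GR = (1 − 1/5) × 1² / 8 = 0.8 × 1 / 8 = 0.1 dB.
Output = 7 − 0.1 = 6.9 dBV.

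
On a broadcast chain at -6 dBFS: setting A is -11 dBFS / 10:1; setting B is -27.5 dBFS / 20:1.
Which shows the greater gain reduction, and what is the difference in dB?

A: GR = 5 − 5/10 = 4.5 dB.
B: GR = 21.5 − 21.5/20 = 20.425 dB.
Difference: 15.925 dB in favour of B.

B, by 15.925 dB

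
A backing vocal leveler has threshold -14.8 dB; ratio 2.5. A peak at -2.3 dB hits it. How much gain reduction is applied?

Overshoot = -2.3 − (-14.8) = 12.5 dB.
At 2.5:1, output sits 12.5/2.5 = 5 dB above threshold.
GR = overshoot in − overshoot out = 12.5 − 5 = 7.5 dB.

7.5 dB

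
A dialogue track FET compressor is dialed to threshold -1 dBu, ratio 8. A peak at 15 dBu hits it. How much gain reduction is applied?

The signal is 16 dB above threshold.
After 8:1 compression the overshoot becomes 16/8 = 2 dB.
Gain reduction = 16 − 2 = 14 dB.

14 dB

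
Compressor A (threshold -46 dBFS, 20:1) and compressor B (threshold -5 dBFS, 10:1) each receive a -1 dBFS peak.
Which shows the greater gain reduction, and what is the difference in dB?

A, by 39.15 dB

A: 45 dB over, compressed to 2.25 dB over, so 42.75 dB of GR.
B: 4 dB over, compressed to 0.4 dB over, so 3.6 dB of GR.
Difference: 39.15 dB in favour of A.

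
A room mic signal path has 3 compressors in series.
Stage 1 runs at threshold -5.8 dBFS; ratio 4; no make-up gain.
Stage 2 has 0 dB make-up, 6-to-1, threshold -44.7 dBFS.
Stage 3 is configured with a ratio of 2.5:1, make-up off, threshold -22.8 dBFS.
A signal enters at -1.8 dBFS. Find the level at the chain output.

Stage 1: 4 dB above -5.8 dBFS, reduced 4:1 to 1 dB above → -4.8 dBFS.
Stage 2: overshoot 39.9 dB → 39.9/6 = 6.65 dB → -38.05 dBFS.
Stage 3: -38.05 dBFS is at or below the -22.8 dBFS threshold — no compression; output -38.05 dBFS.

-38.05 dBFS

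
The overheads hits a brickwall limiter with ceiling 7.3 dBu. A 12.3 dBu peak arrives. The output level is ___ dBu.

7.3 dBu

A brickwall limiter is an ∞:1 compressor: any input above the ceiling is clamped to 7.3 dBu.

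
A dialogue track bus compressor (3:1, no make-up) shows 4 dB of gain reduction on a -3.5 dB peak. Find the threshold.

Input is 6 dB above T (since output overshoot × R = input overshoot: (-7.5 − T)·3 = -3.5 − T gives T = -9.5 dB).
Check: -9.5 + (-3.5 − (-9.5))/3 = -9.5 + 2 = -7.5 dB. ✓

-9.5 dB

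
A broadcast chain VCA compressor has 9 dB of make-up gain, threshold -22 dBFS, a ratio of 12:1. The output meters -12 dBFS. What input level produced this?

Remove make-up: -12 − 9 = -21 dBFS.
Post-compression overshoot = -21 − (-22) = 1 dB.
Input overshoot = R × output overshoot = 12 dB → input = -22 + 12 = -10 dBFS.

-10 dBFS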